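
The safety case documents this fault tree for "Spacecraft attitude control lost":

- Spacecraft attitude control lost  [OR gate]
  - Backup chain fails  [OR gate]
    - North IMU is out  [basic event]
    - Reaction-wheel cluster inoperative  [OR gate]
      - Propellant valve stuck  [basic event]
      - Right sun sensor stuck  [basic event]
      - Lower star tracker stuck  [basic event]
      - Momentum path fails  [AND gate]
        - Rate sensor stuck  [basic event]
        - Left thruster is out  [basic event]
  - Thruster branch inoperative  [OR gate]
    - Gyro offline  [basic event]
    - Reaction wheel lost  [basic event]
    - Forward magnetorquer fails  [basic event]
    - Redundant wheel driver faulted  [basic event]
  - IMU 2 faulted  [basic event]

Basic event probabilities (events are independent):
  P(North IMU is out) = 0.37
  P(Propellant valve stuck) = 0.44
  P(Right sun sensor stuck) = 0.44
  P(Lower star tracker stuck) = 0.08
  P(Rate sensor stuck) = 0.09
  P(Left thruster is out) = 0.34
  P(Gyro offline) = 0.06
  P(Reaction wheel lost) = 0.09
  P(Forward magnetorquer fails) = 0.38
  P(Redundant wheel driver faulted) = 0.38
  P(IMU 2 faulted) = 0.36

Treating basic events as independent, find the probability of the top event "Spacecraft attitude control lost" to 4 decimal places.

0.9629

P(Momentum path fails) [AND] = 0.09 × 0.34 = 0.030600
P(Reaction-wheel cluster inoperative) [OR] = 1 − (1−0.44) × (1−0.44) × (1−0.08) × (1−0.030600) = 0.720316
P(Backup chain fails) [OR] = 1 − (1−0.37) × (1−0.720316) = 0.823799
P(Thruster branch inoperative) [OR] = 1 − (1−0.06) × (1−0.09) × (1−0.38) × (1−0.38) = 0.671184
P(Spacecraft attitude control lost) [OR] = 1 − (1−0.823799) × (1−0.671184) × (1−0.36) = 0.962920
Rounded to 4 decimal places: P(Spacecraft attitude control lost) ≈ 0.9629.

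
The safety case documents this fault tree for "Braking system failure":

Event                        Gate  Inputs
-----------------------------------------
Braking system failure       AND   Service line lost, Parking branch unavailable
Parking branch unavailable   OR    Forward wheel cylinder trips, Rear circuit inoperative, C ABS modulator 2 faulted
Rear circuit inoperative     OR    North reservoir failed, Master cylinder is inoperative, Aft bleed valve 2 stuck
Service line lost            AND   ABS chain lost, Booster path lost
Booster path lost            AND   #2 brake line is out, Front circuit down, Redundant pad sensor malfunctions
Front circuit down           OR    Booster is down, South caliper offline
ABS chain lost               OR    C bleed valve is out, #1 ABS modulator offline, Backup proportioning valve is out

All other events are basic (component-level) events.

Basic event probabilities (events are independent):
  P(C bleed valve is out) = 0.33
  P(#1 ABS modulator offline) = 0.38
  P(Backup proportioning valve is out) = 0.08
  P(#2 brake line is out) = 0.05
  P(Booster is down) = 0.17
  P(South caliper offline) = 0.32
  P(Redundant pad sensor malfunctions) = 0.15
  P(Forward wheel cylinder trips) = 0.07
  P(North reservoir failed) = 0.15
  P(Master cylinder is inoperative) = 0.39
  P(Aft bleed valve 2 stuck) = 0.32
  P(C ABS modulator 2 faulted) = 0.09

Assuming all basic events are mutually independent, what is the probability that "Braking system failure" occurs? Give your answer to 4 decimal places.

0.0014

P(ABS chain lost) [OR] = 1 − (1−0.33) × (1−0.38) × (1−0.08) = 0.617832
P(Front circuit down) [OR] = 1 − (1−0.17) × (1−0.32) = 0.435600
P(Booster path lost) [AND] = 0.05 × 0.435600 × 0.15 = 0.003267
P(Service line lost) [AND] = 0.617832 × 0.003267 = 0.002018
P(Rear circuit inoperative) [OR] = 1 − (1−0.15) × (1−0.39) × (1−0.32) = 0.647420
P(Parking branch unavailable) [OR] = 1 − (1−0.07) × (1−0.647420) × (1−0.09) = 0.701612
P(Braking system failure) [AND] = 0.002018 × 0.701612 = 0.001416
Rounded to 4 decimal places: P(Braking system failure) ≈ 0.0014.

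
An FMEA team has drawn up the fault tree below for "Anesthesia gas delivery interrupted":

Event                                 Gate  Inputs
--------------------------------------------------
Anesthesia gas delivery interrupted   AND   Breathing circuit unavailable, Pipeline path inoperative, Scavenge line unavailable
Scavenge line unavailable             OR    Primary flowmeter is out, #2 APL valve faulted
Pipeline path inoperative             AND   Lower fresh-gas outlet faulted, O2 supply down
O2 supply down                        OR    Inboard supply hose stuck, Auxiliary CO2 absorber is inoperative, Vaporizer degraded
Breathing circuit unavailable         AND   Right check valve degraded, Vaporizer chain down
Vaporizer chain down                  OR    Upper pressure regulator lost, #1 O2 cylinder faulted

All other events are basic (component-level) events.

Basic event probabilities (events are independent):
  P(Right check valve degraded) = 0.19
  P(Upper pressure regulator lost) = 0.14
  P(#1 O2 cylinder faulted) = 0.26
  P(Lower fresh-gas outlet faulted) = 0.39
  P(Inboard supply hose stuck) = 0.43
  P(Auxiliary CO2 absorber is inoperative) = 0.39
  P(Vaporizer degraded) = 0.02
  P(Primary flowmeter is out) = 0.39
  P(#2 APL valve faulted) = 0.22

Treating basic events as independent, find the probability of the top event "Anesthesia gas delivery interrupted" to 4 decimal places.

P(Vaporizer chain down) [OR] = 1 − (1−0.14) × (1−0.26) = 0.363600
P(Breathing circuit unavailable) [AND] = 0.19 × 0.363600 = 0.069084
P(O2 supply down) [OR] = 1 − (1−0.43) × (1−0.39) × (1−0.02) = 0.659254
P(Pipeline path inoperative) [AND] = 0.39 × 0.659254 = 0.257109
P(Scavenge line unavailable) [OR] = 1 − (1−0.39) × (1−0.22) = 0.524200
P(Anesthesia gas delivery interrupted) [AND] = 0.069084 × 0.257109 × 0.524200 = 0.009311
Rounded to 4 decimal places: P(Anesthesia gas delivery interrupted) ≈ 0.0093.

0.0093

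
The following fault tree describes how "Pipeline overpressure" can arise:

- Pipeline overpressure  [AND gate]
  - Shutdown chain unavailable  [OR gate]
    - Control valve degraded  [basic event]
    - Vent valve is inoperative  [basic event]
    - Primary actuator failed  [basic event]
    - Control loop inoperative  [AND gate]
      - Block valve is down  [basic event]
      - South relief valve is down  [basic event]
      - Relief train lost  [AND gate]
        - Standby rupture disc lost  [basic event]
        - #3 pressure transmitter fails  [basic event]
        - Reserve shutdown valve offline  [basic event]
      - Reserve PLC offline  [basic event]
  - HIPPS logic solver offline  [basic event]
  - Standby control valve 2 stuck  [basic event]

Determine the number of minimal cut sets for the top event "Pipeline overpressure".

Relief train lost [AND]: one cut set from each child combined → 1 × 1 × 1 = 1 cut set(s).
Control loop inoperative [AND]: one cut set from each child combined → 1 × 1 × 1 × 1 = 1 cut set(s).
Shutdown chain unavailable [OR]: union of children's cut sets → 4 cut set(s).
Pipeline overpressure [AND]: one cut set from each child combined → 4 × 1 × 1 = 4 cut set(s).
Minimal cut sets: {Control valve degraded, HIPPS logic solver offline, Standby control valve 2 stuck}; {HIPPS logic solver offline, Standby control valve 2 stuck, Vent valve is inoperative}; {HIPPS logic solver offline, Primary actuator failed, Standby control valve 2 stuck}; {#3 pressure transmitter fails, Block valve is down, HIPPS logic solver offline, Reserve PLC offline, Reserve shutdown valve offline, South relief valve is down, Standby control valve 2 stuck, Standby rupture disc lost}.

4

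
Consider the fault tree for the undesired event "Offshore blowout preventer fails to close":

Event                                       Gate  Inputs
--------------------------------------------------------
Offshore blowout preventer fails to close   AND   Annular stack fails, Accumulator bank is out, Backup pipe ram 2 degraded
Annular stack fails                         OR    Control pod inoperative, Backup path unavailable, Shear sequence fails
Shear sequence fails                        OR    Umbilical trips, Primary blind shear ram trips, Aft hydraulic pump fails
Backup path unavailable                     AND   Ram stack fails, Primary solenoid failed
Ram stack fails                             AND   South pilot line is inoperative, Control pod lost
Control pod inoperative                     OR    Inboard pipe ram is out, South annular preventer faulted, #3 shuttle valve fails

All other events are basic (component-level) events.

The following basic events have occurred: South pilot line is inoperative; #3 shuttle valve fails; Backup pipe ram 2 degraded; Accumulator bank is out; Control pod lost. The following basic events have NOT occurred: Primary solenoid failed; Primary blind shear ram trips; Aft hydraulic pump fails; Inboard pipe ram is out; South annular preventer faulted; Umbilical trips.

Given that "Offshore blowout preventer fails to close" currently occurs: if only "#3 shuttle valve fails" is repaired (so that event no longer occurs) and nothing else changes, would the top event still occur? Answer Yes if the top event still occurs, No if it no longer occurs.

No

Counterfactual: set "#3 shuttle valve fails" to not occurred.
Control pod inoperative [OR]: Inboard pipe ram is out=not, South annular preventer faulted=not, #3 shuttle valve fails=not → no input occurs → does not occur.
Ram stack fails [AND]: South pilot line is inoperative=occurs, Control pod lost=occurs → all inputs occur → occurs.
Backup path unavailable [AND]: Ram stack fails=occurs, Primary solenoid failed=not → not all inputs occur → does not occur.
Shear sequence fails [OR]: Umbilical trips=not, Primary blind shear ram trips=not, Aft hydraulic pump fails=not → no input occurs → does not occur.
Annular stack fails [OR]: Control pod inoperative=not, Backup path unavailable=not, Shear sequence fails=not → no input occurs → does not occur.
Offshore blowout preventer fails to close [AND]: Annular stack fails=not, Accumulator bank is out=occurs, Backup pipe ram 2 degraded=occurs → not all inputs occur → does not occur.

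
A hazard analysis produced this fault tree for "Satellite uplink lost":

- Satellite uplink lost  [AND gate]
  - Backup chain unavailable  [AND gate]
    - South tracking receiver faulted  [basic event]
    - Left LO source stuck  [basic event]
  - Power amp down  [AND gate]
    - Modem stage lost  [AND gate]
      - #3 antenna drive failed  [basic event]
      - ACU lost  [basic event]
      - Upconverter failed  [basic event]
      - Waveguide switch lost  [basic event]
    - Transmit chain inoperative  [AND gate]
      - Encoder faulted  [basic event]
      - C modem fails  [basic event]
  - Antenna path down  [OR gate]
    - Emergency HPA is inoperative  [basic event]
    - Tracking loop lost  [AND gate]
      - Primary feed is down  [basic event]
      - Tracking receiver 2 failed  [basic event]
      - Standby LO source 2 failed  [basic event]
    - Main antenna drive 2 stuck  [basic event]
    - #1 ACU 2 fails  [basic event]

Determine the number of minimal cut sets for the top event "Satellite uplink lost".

4

Backup chain unavailable [AND]: one cut set from each child combined → 1 × 1 = 1 cut set(s).
Modem stage lost [AND]: one cut set from each child combined → 1 × 1 × 1 × 1 = 1 cut set(s).
Transmit chain inoperative [AND]: one cut set from each child combined → 1 × 1 = 1 cut set(s).
Power amp down [AND]: one cut set from each child combined → 1 × 1 = 1 cut set(s).
Tracking loop lost [AND]: one cut set from each child combined → 1 × 1 × 1 = 1 cut set(s).
Antenna path down [OR]: union of children's cut sets → 4 cut set(s).
Satellite uplink lost [AND]: one cut set from each child combined → 1 × 1 × 4 = 4 cut set(s).
Minimal cut sets: {#3 antenna drive failed, ACU lost, C modem fails, Emergency HPA is inoperative, Encoder faulted, Left LO source stuck, South tracking receiver faulted, Upconverter failed, Waveguide switch lost}; {#3 antenna drive failed, ACU lost, C modem fails, Encoder faulted, Left LO source stuck, Primary feed is down, South tracking receiver faulted, Standby LO source 2 failed, Tracking receiver 2 failed, Upconverter failed, Waveguide switch lost}; {#3 antenna drive failed, ACU lost, C modem fails, Encoder faulted, Left LO source stuck, Main antenna drive 2 stuck, South tracking receiver faulted, Upconverter failed, Waveguide switch lost}; {#1 ACU 2 fails, #3 antenna drive failed, ACU lost, C modem fails, Encoder faulted, Left LO source stuck, South tracking receiver faulted, Upconverter failed, Waveguide switch lost}.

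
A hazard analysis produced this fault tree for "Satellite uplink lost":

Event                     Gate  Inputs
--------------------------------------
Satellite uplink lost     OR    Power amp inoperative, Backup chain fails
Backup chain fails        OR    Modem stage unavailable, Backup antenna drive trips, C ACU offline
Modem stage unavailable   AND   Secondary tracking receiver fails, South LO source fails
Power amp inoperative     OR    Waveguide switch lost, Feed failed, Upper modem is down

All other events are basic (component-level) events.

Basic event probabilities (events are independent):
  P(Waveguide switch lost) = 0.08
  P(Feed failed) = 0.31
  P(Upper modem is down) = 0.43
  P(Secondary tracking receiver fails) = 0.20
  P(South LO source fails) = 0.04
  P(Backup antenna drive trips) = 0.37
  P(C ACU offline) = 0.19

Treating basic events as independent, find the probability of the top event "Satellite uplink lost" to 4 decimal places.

0.8168

P(Power amp inoperative) [OR] = 1 − (1−0.08) × (1−0.31) × (1−0.43) = 0.638164
P(Modem stage unavailable) [AND] = 0.20 × 0.04 = 0.008000
P(Backup chain fails) [OR] = 1 − (1−0.008000) × (1−0.37) × (1−0.19) = 0.493782
P(Satellite uplink lost) [OR] = 1 − (1−0.638164) × (1−0.493782) = 0.816832
Rounded to 4 decimal places: P(Satellite uplink lost) ≈ 0.8168.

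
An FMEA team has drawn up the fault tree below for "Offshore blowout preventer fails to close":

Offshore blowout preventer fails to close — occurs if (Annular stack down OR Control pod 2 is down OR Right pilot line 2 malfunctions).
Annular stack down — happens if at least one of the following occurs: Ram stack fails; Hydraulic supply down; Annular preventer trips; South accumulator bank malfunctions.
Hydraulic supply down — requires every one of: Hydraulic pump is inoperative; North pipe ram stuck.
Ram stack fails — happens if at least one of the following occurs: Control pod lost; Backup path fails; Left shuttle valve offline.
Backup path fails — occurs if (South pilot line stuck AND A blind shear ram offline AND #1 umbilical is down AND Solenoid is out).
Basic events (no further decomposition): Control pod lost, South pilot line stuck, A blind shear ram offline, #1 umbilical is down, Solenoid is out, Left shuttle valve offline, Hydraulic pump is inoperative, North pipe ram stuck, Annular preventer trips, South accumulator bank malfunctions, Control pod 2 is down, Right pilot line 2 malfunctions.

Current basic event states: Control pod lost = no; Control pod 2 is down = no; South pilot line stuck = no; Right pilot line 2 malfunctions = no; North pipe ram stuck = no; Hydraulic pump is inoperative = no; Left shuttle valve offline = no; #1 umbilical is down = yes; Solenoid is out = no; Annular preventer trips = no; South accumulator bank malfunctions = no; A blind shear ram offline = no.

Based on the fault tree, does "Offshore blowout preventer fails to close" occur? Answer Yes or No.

No

Backup path fails [AND]: South pilot line stuck=not, A blind shear ram offline=not, #1 umbilical is down=occurs, Solenoid is out=not → not all inputs occur → does not occur.
Ram stack fails [OR]: Control pod lost=not, Backup path fails=not, Left shuttle valve offline=not → no input occurs → does not occur.
Hydraulic supply down [AND]: Hydraulic pump is inoperative=not, North pipe ram stuck=not → not all inputs occur → does not occur.
Annular stack down [OR]: Ram stack fails=not, Hydraulic supply down=not, Annular preventer trips=not, South accumulator bank malfunctions=not → no input occurs → does not occur.
Offshore blowout preventer fails to close [OR]: Annular stack down=not, Control pod 2 is down=not, Right pilot line 2 malfunctions=not → no input occurs → does not occur.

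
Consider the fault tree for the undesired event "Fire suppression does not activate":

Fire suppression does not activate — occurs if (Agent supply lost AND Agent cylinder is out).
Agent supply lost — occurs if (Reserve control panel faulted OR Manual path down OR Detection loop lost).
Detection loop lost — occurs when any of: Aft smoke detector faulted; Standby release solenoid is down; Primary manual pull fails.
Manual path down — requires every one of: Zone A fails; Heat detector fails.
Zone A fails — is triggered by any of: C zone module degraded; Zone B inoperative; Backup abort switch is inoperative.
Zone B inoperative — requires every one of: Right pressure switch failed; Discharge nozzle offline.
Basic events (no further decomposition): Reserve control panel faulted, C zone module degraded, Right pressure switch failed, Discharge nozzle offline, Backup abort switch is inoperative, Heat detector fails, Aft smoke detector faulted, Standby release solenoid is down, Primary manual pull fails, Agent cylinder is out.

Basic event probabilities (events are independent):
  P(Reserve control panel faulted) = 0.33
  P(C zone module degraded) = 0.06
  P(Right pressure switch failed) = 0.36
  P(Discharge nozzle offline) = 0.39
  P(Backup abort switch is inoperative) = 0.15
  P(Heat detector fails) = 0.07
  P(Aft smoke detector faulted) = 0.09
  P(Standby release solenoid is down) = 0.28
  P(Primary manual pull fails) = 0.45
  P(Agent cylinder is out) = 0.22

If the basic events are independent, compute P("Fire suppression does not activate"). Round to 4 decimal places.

P(Zone B inoperative) [AND] = 0.36 × 0.39 = 0.140400
P(Zone A fails) [OR] = 1 − (1−0.06) × (1−0.140400) × (1−0.15) = 0.313180
P(Manual path down) [AND] = 0.313180 × 0.07 = 0.021923
P(Detection loop lost) [OR] = 1 − (1−0.09) × (1−0.28) × (1−0.45) = 0.639640
P(Agent supply lost) [OR] = 1 − (1−0.33) × (1−0.021923) × (1−0.639640) = 0.763852
P(Fire suppression does not activate) [AND] = 0.763852 × 0.22 = 0.168047
Rounded to 4 decimal places: P(Fire suppression does not activate) ≈ 0.1680.

0.1680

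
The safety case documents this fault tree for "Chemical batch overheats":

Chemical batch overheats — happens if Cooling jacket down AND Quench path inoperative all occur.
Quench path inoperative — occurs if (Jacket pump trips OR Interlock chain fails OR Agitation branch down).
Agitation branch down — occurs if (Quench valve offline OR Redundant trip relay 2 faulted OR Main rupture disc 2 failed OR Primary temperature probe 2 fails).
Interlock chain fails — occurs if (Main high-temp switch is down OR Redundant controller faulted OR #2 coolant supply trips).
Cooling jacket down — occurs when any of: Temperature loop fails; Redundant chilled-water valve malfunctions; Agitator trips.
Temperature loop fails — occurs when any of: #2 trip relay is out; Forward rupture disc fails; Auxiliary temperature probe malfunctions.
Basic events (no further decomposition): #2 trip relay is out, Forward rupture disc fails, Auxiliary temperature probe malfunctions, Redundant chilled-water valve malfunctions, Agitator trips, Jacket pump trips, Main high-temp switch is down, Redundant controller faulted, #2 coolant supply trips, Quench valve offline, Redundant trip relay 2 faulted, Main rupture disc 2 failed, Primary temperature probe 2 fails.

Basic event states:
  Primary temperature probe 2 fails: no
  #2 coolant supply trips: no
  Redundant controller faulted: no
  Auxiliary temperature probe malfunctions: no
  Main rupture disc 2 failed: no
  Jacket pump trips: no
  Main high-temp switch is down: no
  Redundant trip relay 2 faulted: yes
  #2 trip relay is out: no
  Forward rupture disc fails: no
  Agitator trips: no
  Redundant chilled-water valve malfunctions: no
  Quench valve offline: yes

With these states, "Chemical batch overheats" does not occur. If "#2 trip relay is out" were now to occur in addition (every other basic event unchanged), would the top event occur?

Yes

Counterfactual: set "#2 trip relay is out" to occurred.
Temperature loop fails [OR]: #2 trip relay is out=occurs, Forward rupture disc fails=not, Auxiliary temperature probe malfunctions=not → at least one input occurs → occurs.
Cooling jacket down [OR]: Temperature loop fails=occurs, Redundant chilled-water valve malfunctions=not, Agitator trips=not → at least one input occurs → occurs.
Interlock chain fails [OR]: Main high-temp switch is down=not, Redundant controller faulted=not, #2 coolant supply trips=not → no input occurs → does not occur.
Agitation branch down [OR]: Quench valve offline=occurs, Redundant trip relay 2 faulted=occurs, Main rupture disc 2 failed=not, Primary temperature probe 2 fails=not → at least one input occurs → occurs.
Quench path inoperative [OR]: Jacket pump trips=not, Interlock chain fails=not, Agitation branch down=occurs → at least one input occurs → occurs.
Chemical batch overheats [AND]: Cooling jacket down=occurs, Quench path inoperative=occurs → all inputs occur → occurs.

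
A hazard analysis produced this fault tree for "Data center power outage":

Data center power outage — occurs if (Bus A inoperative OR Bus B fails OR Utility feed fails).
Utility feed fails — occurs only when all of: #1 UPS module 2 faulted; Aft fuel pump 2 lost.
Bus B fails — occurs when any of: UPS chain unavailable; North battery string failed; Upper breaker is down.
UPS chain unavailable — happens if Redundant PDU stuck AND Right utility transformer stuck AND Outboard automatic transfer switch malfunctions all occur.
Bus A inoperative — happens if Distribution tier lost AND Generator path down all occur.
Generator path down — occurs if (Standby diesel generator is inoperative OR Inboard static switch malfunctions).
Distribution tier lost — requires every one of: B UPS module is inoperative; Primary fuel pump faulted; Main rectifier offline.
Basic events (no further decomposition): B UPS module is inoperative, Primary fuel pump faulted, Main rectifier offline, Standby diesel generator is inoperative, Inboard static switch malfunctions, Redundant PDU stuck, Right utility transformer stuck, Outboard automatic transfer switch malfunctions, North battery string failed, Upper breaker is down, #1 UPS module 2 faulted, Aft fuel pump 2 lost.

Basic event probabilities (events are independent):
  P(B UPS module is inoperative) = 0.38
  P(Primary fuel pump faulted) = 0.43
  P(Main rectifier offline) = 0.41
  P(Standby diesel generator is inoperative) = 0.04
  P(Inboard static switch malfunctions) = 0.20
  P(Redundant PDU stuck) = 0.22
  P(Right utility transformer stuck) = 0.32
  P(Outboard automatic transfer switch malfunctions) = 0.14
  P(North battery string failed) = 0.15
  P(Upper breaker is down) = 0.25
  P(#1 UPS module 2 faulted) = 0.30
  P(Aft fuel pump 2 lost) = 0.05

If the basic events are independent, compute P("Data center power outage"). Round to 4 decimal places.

P(Distribution tier lost) [AND] = 0.38 × 0.43 × 0.41 = 0.066994
P(Generator path down) [OR] = 1 − (1−0.04) × (1−0.20) = 0.232000
P(Bus A inoperative) [AND] = 0.066994 × 0.232000 = 0.015543
P(UPS chain unavailable) [AND] = 0.22 × 0.32 × 0.14 = 0.009856
P(Bus B fails) [OR] = 1 − (1−0.009856) × (1−0.15) × (1−0.25) = 0.368783
P(Utility feed fails) [AND] = 0.30 × 0.05 = 0.015000
P(Data center power outage) [OR] = 1 − (1−0.015543) × (1−0.368783) × (1−0.015000) = 0.387915
Rounded to 4 decimal places: P(Data center power outage) ≈ 0.3879.

0.3879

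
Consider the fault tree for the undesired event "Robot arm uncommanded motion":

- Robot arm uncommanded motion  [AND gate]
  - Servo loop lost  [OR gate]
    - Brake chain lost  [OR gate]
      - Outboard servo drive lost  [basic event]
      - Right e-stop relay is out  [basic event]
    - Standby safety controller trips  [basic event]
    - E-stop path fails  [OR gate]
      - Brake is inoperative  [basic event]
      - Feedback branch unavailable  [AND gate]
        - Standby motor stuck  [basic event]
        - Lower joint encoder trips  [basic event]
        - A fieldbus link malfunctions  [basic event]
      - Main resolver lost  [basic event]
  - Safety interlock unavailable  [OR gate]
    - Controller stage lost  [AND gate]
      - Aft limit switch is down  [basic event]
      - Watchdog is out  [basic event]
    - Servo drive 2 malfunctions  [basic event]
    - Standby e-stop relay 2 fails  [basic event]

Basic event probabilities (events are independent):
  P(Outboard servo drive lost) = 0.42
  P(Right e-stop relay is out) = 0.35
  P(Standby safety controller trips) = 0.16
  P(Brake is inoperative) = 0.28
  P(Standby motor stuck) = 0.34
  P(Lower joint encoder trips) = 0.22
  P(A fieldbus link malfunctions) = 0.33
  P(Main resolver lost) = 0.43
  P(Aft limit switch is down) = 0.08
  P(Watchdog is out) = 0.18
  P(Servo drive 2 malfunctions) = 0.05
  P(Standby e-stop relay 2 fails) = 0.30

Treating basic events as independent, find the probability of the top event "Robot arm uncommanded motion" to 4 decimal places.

0.3009

P(Brake chain lost) [OR] = 1 − (1−0.42) × (1−0.35) = 0.623000
P(Feedback branch unavailable) [AND] = 0.34 × 0.22 × 0.33 = 0.024684
P(E-stop path fails) [OR] = 1 − (1−0.28) × (1−0.024684) × (1−0.43) = 0.599730
P(Servo loop lost) [OR] = 1 − (1−0.623000) × (1−0.16) × (1−0.599730) = 0.873242
P(Controller stage lost) [AND] = 0.08 × 0.18 = 0.014400
P(Safety interlock unavailable) [OR] = 1 − (1−0.014400) × (1−0.05) × (1−0.30) = 0.344576
P(Robot arm uncommanded motion) [AND] = 0.873242 × 0.344576 = 0.300898
Rounded to 4 decimal places: P(Robot arm uncommanded motion) ≈ 0.3009.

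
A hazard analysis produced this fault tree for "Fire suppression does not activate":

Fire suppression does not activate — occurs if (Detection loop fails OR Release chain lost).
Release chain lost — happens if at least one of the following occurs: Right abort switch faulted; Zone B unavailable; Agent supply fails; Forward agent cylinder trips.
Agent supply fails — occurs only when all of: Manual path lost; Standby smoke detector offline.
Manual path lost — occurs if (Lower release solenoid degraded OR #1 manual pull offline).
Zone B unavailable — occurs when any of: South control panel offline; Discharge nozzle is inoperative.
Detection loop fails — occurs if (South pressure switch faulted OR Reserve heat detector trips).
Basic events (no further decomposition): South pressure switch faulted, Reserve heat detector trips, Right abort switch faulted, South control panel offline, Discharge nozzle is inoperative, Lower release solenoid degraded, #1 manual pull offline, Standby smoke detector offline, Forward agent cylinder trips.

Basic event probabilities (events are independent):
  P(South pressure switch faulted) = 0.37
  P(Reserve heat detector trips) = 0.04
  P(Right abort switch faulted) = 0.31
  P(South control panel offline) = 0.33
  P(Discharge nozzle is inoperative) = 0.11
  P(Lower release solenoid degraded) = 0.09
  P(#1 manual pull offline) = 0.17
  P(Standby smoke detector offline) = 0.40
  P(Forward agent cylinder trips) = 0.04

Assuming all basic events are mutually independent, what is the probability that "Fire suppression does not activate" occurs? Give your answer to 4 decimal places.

P(Detection loop fails) [OR] = 1 − (1−0.37) × (1−0.04) = 0.395200
P(Zone B unavailable) [OR] = 1 − (1−0.33) × (1−0.11) = 0.403700
P(Manual path lost) [OR] = 1 − (1−0.09) × (1−0.17) = 0.244700
P(Agent supply fails) [AND] = 0.244700 × 0.40 = 0.097880
P(Release chain lost) [OR] = 1 − (1−0.31) × (1−0.403700) × (1−0.097880) × (1−0.04) = 0.643672
P(Fire suppression does not activate) [OR] = 1 − (1−0.395200) × (1−0.643672) = 0.784493
Rounded to 4 decimal places: P(Fire suppression does not activate) ≈ 0.7845.

0.7845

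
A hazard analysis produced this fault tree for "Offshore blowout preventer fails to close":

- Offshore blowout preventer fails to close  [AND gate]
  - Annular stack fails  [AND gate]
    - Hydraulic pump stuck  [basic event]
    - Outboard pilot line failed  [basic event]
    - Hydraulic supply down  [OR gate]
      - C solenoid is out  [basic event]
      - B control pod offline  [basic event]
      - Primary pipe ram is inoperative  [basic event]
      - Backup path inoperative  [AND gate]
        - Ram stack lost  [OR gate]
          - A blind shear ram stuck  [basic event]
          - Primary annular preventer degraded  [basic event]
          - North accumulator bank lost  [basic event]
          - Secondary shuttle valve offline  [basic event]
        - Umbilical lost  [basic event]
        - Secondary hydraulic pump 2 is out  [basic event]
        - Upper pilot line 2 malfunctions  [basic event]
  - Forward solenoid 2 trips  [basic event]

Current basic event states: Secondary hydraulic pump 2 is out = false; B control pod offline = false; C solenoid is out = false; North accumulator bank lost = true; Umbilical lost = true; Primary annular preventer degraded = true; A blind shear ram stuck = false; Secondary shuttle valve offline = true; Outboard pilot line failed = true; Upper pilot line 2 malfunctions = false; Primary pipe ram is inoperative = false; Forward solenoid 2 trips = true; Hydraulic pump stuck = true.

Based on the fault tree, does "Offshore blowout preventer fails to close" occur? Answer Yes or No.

No

Ram stack lost [OR]: A blind shear ram stuck=not, Primary annular preventer degraded=occurs, North accumulator bank lost=occurs, Secondary shuttle valve offline=occurs → at least one input occurs → occurs.
Backup path inoperative [AND]: Ram stack lost=occurs, Umbilical lost=occurs, Secondary hydraulic pump 2 is out=not, Upper pilot line 2 malfunctions=not → not all inputs occur → does not occur.
Hydraulic supply down [OR]: C solenoid is out=not, B control pod offline=not, Primary pipe ram is inoperative=not, Backup path inoperative=not → no input occurs → does not occur.
Annular stack fails [AND]: Hydraulic pump stuck=occurs, Outboard pilot line failed=occurs, Hydraulic supply down=not → not all inputs occur → does not occur.
Offshore blowout preventer fails to close [AND]: Annular stack fails=not, Forward solenoid 2 trips=occurs → not all inputs occur → does not occur.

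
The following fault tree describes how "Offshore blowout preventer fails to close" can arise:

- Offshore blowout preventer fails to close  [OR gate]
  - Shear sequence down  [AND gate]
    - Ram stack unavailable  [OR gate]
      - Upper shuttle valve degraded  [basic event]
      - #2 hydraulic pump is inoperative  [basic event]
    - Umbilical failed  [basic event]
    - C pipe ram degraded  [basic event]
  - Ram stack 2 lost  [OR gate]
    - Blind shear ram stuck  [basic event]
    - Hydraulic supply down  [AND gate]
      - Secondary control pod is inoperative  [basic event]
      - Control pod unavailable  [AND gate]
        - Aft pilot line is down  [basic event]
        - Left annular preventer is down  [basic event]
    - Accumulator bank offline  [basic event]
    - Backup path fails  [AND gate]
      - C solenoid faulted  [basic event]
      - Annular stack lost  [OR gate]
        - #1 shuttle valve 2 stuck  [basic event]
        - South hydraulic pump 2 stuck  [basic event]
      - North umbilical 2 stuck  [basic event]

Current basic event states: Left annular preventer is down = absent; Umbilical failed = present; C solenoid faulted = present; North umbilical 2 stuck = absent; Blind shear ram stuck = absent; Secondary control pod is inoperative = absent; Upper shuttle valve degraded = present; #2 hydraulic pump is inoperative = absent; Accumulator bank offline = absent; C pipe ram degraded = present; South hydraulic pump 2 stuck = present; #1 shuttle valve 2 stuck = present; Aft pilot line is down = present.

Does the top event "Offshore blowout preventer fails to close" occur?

Yes

Ram stack unavailable [OR]: Upper shuttle valve degraded=occurs, #2 hydraulic pump is inoperative=not → at least one input occurs → occurs.
Shear sequence down [AND]: Ram stack unavailable=occurs, Umbilical failed=occurs, C pipe ram degraded=occurs → all inputs occur → occurs.
Control pod unavailable [AND]: Aft pilot line is down=occurs, Left annular preventer is down=not → not all inputs occur → does not occur.
Hydraulic supply down [AND]: Secondary control pod is inoperative=not, Control pod unavailable=not → not all inputs occur → does not occur.
Annular stack lost [OR]: #1 shuttle valve 2 stuck=occurs, South hydraulic pump 2 stuck=occurs → at least one input occurs → occurs.
Backup path fails [AND]: C solenoid faulted=occurs, Annular stack lost=occurs, North umbilical 2 stuck=not → not all inputs occur → does not occur.
Ram stack 2 lost [OR]: Blind shear ram stuck=not, Hydraulic supply down=not, Accumulator bank offline=not, Backup path fails=not → no input occurs → does not occur.
Offshore blowout preventer fails to close [OR]: Shear sequence down=occurs, Ram stack 2 lost=not → at least one input occurs → occurs.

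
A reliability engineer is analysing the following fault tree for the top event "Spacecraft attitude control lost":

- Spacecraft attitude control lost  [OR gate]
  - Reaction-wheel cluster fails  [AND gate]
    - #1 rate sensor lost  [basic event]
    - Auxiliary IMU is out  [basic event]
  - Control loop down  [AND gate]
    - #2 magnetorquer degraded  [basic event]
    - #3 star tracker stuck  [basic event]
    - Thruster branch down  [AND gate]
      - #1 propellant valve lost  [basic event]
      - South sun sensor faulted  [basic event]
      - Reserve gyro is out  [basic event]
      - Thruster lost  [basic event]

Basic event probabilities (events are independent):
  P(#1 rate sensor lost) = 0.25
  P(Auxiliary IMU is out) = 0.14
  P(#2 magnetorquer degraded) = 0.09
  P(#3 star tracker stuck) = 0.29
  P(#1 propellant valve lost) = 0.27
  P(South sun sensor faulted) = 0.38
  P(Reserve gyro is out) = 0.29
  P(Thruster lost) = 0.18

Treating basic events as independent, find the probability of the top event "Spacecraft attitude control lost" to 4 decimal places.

P(Reaction-wheel cluster fails) [AND] = 0.25 × 0.14 = 0.035000
P(Thruster branch down) [AND] = 0.27 × 0.38 × 0.29 × 0.18 = 0.005356
P(Control loop down) [AND] = 0.09 × 0.29 × 0.005356 = 0.000140
P(Spacecraft attitude control lost) [OR] = 1 − (1−0.035000) × (1−0.000140) = 0.035135
Rounded to 4 decimal places: P(Spacecraft attitude control lost) ≈ 0.0351.

0.0351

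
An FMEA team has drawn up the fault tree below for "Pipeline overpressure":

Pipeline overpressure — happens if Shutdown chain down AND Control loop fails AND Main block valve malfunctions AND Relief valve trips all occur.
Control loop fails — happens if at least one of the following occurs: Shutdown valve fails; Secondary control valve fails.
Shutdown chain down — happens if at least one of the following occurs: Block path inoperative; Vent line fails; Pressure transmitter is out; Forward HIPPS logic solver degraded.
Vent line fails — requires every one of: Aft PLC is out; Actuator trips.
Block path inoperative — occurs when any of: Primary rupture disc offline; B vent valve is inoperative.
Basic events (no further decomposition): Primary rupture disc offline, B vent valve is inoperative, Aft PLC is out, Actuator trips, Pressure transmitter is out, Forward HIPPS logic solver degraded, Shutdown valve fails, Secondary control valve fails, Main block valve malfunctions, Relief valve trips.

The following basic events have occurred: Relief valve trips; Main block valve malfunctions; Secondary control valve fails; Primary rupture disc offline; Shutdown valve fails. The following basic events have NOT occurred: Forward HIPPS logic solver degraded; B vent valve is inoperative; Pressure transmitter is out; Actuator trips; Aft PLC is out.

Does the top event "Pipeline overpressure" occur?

Yes

Block path inoperative [OR]: Primary rupture disc offline=occurs, B vent valve is inoperative=not → at least one input occurs → occurs.
Vent line fails [AND]: Aft PLC is out=not, Actuator trips=not → not all inputs occur → does not occur.
Shutdown chain down [OR]: Block path inoperative=occurs, Vent line fails=not, Pressure transmitter is out=not, Forward HIPPS logic solver degraded=not → at least one input occurs → occurs.
Control loop fails [OR]: Shutdown valve fails=occurs, Secondary control valve fails=occurs → at least one input occurs → occurs.
Pipeline overpressure [AND]: Shutdown chain down=occurs, Control loop fails=occurs, Main block valve malfunctions=occurs, Relief valve trips=occurs → all inputs occur → occurs.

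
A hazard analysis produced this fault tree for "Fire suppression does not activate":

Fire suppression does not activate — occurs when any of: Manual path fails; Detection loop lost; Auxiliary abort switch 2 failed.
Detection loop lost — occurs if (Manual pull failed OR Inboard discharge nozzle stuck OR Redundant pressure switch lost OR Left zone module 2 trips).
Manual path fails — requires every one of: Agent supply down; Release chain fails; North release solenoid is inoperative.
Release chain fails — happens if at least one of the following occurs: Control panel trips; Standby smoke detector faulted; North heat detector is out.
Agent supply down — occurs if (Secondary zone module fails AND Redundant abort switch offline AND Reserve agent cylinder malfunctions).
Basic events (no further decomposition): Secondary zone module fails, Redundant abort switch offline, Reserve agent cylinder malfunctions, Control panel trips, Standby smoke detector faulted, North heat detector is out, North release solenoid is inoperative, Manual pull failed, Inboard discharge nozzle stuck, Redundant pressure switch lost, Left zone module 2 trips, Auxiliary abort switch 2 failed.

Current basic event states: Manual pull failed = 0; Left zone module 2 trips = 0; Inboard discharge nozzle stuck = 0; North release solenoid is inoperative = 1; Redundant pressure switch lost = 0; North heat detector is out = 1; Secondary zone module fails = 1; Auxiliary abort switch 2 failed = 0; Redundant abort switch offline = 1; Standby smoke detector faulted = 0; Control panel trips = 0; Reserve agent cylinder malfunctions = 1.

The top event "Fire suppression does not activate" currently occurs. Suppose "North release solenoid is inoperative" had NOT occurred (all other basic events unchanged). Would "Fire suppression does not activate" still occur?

Counterfactual: set "North release solenoid is inoperative" to not occurred.
Agent supply down [AND]: Secondary zone module fails=occurs, Redundant abort switch offline=occurs, Reserve agent cylinder malfunctions=occurs → all inputs occur → occurs.
Release chain fails [OR]: Control panel trips=not, Standby smoke detector faulted=not, North heat detector is out=occurs → at least one input occurs → occurs.
Manual path fails [AND]: Agent supply down=occurs, Release chain fails=occurs, North release solenoid is inoperative=not → not all inputs occur → does not occur.
Detection loop lost [OR]: Manual pull failed=not, Inboard discharge nozzle stuck=not, Redundant pressure switch lost=not, Left zone module 2 trips=not → no input occurs → does not occur.
Fire suppression does not activate [OR]: Manual path fails=not, Detection loop lost=not, Auxiliary abort switch 2 failed=not → no input occurs → does not occur.

No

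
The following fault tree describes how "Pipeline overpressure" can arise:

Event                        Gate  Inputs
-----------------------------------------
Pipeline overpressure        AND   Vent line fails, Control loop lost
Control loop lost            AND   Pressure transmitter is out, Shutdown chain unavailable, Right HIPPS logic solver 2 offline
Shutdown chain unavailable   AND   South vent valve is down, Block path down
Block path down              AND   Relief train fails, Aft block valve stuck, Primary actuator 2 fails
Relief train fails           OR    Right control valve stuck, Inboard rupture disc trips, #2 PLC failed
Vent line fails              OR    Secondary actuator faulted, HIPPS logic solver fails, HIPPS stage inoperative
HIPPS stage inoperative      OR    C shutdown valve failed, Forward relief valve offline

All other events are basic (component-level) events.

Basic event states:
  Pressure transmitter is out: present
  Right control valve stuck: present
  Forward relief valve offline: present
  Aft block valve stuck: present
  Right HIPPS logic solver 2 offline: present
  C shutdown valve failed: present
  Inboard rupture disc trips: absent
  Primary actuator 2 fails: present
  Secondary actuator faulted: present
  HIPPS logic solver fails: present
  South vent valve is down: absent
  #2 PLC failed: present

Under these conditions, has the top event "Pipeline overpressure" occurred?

No

HIPPS stage inoperative [OR]: C shutdown valve failed=occurs, Forward relief valve offline=occurs → at least one input occurs → occurs.
Vent line fails [OR]: Secondary actuator faulted=occurs, HIPPS logic solver fails=occurs, HIPPS stage inoperative=occurs → at least one input occurs → occurs.
Relief train fails [OR]: Right control valve stuck=occurs, Inboard rupture disc trips=not, #2 PLC failed=occurs → at least one input occurs → occurs.
Block path down [AND]: Relief train fails=occurs, Aft block valve stuck=occurs, Primary actuator 2 fails=occurs → all inputs occur → occurs.
Shutdown chain unavailable [AND]: South vent valve is down=not, Block path down=occurs → not all inputs occur → does not occur.
Control loop lost [AND]: Pressure transmitter is out=occurs, Shutdown chain unavailable=not, Right HIPPS logic solver 2 offline=occurs → not all inputs occur → does not occur.
Pipeline overpressure [AND]: Vent line fails=occurs, Control loop lost=not → not all inputs occur → does not occur.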